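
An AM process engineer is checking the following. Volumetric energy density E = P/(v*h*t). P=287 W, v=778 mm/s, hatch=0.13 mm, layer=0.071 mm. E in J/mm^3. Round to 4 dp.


E = 287 / (778*0.13*0.071) = 39.9669 J/mm^3


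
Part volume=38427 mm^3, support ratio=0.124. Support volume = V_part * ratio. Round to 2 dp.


V_support = 38427 * 0.124 = 4764.95 mm^3


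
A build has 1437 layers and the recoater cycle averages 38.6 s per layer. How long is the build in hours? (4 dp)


t = 1437 * 38.6 / 3600 = 15.4078 hrs


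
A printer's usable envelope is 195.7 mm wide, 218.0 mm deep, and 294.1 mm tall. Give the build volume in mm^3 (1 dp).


V = 195.7 * 218.0 * 294.1 = 12547070.7 mm^3


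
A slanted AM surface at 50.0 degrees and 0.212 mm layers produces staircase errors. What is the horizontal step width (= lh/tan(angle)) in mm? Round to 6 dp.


step = 0.212 / tan(50.0) = 0.177889 mm


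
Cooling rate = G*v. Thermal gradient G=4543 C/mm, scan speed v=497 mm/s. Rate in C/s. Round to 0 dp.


CR = 4543 * 497 = 2257871 C/s


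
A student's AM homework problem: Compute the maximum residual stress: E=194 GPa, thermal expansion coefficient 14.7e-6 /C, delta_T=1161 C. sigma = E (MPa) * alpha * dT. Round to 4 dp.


sigma = 194*1000 * 14.7e-6 * 1161 = 3310.9398 MPa


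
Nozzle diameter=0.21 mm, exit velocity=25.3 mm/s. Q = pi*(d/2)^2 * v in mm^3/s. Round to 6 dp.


A = pi*(0.21/2)^2 = 0.03463606 mm^2
Q = 0.03463606 * 25.3 = 0.876292 mm^3/s


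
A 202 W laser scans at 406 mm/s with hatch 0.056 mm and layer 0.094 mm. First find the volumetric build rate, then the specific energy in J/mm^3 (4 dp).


Build rate = 406 * 0.056 * 0.094 = 2.137184 mm^3/s
SE = 202 / 2.137184 = 94.5169 J/mm^3


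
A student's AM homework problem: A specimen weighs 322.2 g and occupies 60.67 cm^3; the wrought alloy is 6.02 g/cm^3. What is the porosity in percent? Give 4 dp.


rho_part = 322.2 / 60.67 = 5.31069721 g/cm^3
Porosity = (1 - 5.31069721/6.02)*100 = 11.7824 %


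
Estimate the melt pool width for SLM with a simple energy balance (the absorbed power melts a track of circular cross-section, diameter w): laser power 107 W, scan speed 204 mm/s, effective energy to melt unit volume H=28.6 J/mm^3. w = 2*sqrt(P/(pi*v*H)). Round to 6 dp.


w = 2*sqrt(107/(pi*204*28.6)) = 0.152809 mm


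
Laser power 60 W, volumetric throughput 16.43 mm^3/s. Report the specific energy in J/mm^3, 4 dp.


SE = 60 / 16.43 = 3.6519 J/mm^3


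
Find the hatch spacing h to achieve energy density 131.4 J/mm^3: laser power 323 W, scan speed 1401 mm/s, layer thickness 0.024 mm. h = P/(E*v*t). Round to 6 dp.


h = 323 / (131.4*1401*0.024) = 0.073107 mm


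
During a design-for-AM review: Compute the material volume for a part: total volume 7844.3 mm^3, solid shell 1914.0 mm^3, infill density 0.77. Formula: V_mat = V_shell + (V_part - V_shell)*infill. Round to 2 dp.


V_infill = (7844.3 - 1914.0) * 0.77 = 4566.33
V_total = 1914.0 + 4566.33 = 6480.33 mm^3


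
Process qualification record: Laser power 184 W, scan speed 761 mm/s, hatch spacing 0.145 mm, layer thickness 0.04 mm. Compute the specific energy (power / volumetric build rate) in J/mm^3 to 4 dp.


Build rate = 761 * 0.145 * 0.04 = 4.4138 mm^3/s
SE = 184 / 4.4138 = 41.6874 J/mm^3


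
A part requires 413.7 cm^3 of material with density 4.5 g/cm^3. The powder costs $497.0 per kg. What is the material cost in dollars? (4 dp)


Mass = 413.7*4.5/1000 = 1.86165 kg
Cost = 1.86165 * 497.0 = 925.2401 $


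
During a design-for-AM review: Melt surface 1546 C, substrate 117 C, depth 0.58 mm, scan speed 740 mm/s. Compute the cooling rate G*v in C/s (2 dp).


G = (1546-117)/0.58 = 2463.79310345 C/mm
CR = 2463.79310345 * 740 = 1823206.9 C/s


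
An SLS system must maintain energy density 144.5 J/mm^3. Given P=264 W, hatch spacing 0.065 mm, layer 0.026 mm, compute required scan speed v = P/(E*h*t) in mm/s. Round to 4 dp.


v = 264 / (144.5*0.065*0.026) = 1081.0589 mm/s


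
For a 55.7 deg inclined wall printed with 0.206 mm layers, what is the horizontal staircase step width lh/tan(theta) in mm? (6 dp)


step = 0.206 / tan(55.7) = 0.140524 mm


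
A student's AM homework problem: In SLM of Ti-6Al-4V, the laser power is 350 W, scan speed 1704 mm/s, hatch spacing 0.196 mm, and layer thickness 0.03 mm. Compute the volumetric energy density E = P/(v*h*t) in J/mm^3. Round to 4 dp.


E = 350 / (1704*0.196*0.03) = 34.9318 J/mm^3


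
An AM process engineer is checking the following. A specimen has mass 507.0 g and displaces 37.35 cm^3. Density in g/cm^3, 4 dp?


rho = 507.0 / 37.35 = 13.5743 g/cm^3


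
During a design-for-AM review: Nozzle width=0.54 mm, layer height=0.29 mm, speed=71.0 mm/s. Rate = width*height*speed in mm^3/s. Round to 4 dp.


Rate = 0.54 * 0.29 * 71.0 = 11.1186 mm^3/s


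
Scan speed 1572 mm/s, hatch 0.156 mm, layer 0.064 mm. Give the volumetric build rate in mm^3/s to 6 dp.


Rate = 1572 * 0.156 * 0.064 = 15.694848 mm^3/s


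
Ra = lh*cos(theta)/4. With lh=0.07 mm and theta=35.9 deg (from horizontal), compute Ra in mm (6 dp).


Ra = 0.07 * cos(35.9) / 4 = 0.014176 mm


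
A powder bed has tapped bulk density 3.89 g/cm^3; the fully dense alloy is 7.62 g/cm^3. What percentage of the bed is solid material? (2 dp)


Packing = (3.89/7.62)*100 = 51.05 %


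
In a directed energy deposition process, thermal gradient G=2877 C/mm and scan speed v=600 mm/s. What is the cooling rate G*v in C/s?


CR = 2877 * 600 = 1726200 C/s


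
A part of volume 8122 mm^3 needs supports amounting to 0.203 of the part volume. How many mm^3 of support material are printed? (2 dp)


V_support = 8122 * 0.203 = 1648.77 mm^3


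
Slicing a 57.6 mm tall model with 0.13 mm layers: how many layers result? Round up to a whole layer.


Layers = ceil(57.6/0.13) = 444


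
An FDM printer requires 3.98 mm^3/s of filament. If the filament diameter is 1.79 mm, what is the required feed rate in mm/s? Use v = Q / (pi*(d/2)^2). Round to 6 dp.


A = pi*(1.79/2)^2 = 2.516494
v = 3.98 / 2.516494 = 1.581565 mm/s


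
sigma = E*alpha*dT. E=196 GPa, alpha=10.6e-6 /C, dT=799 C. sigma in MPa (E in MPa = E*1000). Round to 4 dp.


sigma = 196*1000 * 10.6e-6 * 799 = 1660.0024 MPa


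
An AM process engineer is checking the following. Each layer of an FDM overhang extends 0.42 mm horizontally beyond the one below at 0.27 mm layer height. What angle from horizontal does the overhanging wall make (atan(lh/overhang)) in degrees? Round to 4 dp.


angle = atan(0.27/0.42) = 32.7352 degrees


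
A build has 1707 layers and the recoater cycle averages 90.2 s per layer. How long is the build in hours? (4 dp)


t = 1707 * 90.2 / 3600 = 42.7698 hrs


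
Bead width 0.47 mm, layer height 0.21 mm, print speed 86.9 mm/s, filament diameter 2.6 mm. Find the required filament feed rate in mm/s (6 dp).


Q = 0.47 * 0.21 * 86.9 = 8.57703 mm^3/s
A_fil = pi*(2.6/2)^2 = 5.30929158 mm^2
v_feed = 8.57703 / 5.30929158 = 1.615475 mm/s


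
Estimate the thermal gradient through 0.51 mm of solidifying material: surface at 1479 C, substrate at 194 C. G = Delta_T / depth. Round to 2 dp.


G = (1479-194)/0.51 = 2519.61 C/mm


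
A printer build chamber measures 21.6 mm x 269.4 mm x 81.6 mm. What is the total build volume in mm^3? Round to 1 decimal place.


V = 21.6 * 269.4 * 81.6 = 474833.7 mm^3


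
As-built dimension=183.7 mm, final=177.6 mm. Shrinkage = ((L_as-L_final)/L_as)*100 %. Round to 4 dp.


Shrinkage = ((183.7-177.6)/183.7)*100 = 3.3206 %


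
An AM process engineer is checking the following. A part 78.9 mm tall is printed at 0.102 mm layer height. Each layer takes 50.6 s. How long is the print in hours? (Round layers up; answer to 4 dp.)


Layers = ceil(78.9/0.102) = 774
t = 774 * 50.6 / 3600 = 10.879 hrs


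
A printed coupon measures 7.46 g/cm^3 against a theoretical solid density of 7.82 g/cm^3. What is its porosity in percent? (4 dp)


Porosity = (1-7.46/7.82)*100 = 4.6036 %


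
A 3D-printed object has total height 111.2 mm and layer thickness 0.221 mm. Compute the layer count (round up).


Layers = ceil(111.2/0.221) = 504


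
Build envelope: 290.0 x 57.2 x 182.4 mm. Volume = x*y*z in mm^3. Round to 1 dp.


V = 290.0 * 57.2 * 182.4 = 3025651.2 mm^3


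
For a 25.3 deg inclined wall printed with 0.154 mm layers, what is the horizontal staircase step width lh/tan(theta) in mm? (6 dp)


step = 0.154 / tan(25.3) = 0.32579 mm


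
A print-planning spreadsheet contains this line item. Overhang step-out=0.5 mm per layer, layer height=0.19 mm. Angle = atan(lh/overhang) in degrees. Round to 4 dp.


angle = atan(0.19/0.5) = 20.8068 degrees


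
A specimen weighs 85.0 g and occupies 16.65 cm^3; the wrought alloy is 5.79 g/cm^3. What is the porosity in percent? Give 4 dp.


rho_part = 85.0 / 16.65 = 5.10510511 g/cm^3
Porosity = (1 - 5.10510511/5.79)*100 = 11.8289 %


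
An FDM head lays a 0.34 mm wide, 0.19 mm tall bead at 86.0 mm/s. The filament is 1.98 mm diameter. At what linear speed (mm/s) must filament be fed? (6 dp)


Q = 0.34 * 0.19 * 86.0 = 5.5556 mm^3/s
A_fil = pi*(1.98/2)^2 = 3.07907496 mm^2
v_feed = 5.5556 / 3.07907496 = 1.804308 mm/s


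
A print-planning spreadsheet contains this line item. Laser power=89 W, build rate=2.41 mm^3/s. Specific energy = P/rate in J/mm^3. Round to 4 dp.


SE = 89 / 2.41 = 36.9295 J/mm^3


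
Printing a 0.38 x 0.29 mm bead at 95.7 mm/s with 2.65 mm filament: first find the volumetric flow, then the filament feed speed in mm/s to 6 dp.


Q = 0.38 * 0.29 * 95.7 = 10.54614 mm^3/s
A_fil = pi*(2.65/2)^2 = 5.5154586 mm^2
v_feed = 10.54614 / 5.5154586 = 1.912106 mm/s


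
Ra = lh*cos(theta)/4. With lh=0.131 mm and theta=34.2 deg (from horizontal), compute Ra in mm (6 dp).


Ra = 0.131 * cos(34.2) / 4 = 0.027087 mm


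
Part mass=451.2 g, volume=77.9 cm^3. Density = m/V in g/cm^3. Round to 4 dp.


rho = 451.2 / 77.9 = 5.792 g/cm^3


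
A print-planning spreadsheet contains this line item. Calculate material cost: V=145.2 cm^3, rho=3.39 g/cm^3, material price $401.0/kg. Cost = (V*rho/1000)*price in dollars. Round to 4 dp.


Mass = 145.2*3.39/1000 = 0.492228 kg
Cost = 0.492228 * 401.0 = 197.3834 $


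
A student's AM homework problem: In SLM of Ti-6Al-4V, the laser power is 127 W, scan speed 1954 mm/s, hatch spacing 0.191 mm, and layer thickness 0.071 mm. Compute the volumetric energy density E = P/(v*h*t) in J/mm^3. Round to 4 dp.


E = 127 / (1954*0.191*0.071) = 4.7928 J/mm^3


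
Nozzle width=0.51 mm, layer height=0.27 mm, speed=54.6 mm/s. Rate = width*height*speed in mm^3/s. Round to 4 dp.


Rate = 0.51 * 0.27 * 54.6 = 7.5184 mm^3/s


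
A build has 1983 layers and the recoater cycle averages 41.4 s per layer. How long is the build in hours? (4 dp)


t = 1983 * 41.4 / 3600 = 22.8045 hrs


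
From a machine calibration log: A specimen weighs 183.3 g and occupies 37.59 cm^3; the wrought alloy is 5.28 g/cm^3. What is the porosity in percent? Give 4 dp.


rho_part = 183.3 / 37.59 = 4.87629689 g/cm^3
Porosity = (1 - 4.87629689/5.28)*100 = 7.6459 %


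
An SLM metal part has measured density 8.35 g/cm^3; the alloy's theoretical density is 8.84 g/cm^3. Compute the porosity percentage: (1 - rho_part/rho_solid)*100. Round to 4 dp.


Porosity = (1-8.35/8.84)*100 = 5.543 %


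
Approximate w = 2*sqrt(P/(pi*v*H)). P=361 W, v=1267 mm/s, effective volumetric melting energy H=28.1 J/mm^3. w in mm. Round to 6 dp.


w = 2*sqrt(361/(pi*1267*28.1)) = 0.113623 mm


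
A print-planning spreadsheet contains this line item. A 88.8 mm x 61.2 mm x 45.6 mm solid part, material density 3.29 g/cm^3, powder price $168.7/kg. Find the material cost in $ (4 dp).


V = 88.8 * 61.2 * 45.6 = 247815.936 mm^3 = 247.815936 cm^3
Mass = 247.815936 * 3.29 / 1000 = 0.81531443 kg
Cost = 0.81531443 * 168.7 = 137.5435 $


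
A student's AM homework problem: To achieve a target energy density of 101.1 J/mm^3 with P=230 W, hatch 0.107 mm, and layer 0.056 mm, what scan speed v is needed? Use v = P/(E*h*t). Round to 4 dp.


v = 230 / (101.1*0.107*0.056) = 379.6688 mm/s


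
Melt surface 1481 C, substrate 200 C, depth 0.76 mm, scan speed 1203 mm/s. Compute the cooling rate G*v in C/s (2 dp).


G = (1481-200)/0.76 = 1685.52631579 C/mm
CR = 1685.52631579 * 1203 = 2027688.16 C/s


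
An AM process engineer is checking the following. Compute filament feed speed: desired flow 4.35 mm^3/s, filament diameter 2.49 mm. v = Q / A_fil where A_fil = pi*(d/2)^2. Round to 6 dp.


A = pi*(2.49/2)^2 = 4.869547
v = 4.35 / 4.869547 = 0.893307 mm/s


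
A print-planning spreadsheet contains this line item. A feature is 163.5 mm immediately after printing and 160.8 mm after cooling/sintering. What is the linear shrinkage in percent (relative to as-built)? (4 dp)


Shrinkage = ((163.5-160.8)/163.5)*100 = 1.6514 %


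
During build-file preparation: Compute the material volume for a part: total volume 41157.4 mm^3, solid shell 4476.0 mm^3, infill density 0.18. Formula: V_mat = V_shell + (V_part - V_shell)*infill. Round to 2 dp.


V_infill = (41157.4 - 4476.0) * 0.18 = 6602.65
V_total = 4476.0 + 6602.65 = 11078.65 mm^3


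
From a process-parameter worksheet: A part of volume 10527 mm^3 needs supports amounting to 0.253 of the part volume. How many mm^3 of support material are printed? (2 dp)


V_support = 10527 * 0.253 = 2663.33 mm^3


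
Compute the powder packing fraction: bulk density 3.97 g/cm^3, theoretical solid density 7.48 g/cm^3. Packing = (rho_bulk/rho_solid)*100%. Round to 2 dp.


Packing = (3.97/7.48)*100 = 53.07 %


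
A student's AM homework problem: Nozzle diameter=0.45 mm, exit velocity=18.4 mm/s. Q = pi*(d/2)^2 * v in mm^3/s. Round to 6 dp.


A = pi*(0.45/2)^2 = 0.15904313 mm^2
Q = 0.15904313 * 18.4 = 2.926394 mm^3/s


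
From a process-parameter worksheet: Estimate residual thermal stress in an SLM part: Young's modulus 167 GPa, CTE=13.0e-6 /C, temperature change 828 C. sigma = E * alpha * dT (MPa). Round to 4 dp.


sigma = 167*1000 * 13.0e-6 * 828 = 1797.588 MPa


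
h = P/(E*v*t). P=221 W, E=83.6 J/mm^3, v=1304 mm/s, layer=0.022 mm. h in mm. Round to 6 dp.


h = 221 / (83.6*1304*0.022) = 0.092148 mm


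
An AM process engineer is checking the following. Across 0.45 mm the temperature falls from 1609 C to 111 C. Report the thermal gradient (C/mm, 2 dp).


G = (1609-111)/0.45 = 3328.89 C/mm


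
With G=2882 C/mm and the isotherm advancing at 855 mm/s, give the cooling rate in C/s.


CR = 2882 * 855 = 2464110 C/s


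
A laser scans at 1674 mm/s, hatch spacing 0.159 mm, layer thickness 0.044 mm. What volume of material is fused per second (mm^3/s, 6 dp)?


Rate = 1674 * 0.159 * 0.044 = 11.711304 mm^3/s


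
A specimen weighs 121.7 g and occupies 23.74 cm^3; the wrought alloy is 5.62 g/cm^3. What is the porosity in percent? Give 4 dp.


rho_part = 121.7 / 23.74 = 5.126369 g/cm^3
Porosity = (1 - 5.126369/5.62)*100 = 8.7835 %


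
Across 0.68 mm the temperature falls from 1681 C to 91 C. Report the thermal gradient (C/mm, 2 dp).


G = (1681-91)/0.68 = 2338.24 C/mm


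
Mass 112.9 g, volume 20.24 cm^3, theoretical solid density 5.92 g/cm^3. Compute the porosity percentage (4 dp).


rho_part = 112.9 / 20.24 = 5.57806324 g/cm^3
Porosity = (1 - 5.57806324/5.92)*100 = 5.776 %


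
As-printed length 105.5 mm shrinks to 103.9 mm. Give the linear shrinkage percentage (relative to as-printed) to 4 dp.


Shrinkage = ((105.5-103.9)/105.5)*100 = 1.5166 %


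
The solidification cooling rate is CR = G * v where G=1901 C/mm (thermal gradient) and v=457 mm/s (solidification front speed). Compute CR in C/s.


CR = 1901 * 457 = 868757 C/s


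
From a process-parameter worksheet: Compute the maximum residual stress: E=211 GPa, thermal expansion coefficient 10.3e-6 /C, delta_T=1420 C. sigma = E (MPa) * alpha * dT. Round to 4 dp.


sigma = 211*1000 * 10.3e-6 * 1420 = 3086.086 MPa


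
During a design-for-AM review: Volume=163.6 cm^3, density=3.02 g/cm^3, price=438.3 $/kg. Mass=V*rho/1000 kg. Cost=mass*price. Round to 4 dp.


Mass = 163.6*3.02/1000 = 0.494072 kg
Cost = 0.494072 * 438.3 = 216.5518 $


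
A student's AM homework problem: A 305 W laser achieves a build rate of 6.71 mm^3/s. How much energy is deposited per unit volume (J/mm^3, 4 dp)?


SE = 305 / 6.71 = 45.4545 J/mm^3


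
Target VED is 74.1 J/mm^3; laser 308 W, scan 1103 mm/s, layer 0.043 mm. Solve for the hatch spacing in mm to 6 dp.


h = 308 / (74.1*1103*0.043) = 0.087637 mm


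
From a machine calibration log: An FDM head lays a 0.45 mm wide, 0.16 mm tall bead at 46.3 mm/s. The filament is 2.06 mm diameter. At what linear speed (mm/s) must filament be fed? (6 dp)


Q = 0.45 * 0.16 * 46.3 = 3.3336 mm^3/s
A_fil = pi*(2.06/2)^2 = 3.33291565 mm^2
v_feed = 3.3336 / 3.33291565 = 1.000205 mm/s


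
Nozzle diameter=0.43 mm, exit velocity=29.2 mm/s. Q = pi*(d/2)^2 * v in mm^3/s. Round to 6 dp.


A = pi*(0.43/2)^2 = 0.14522012 mm^2
Q = 0.14522012 * 29.2 = 4.240428 mm^3/s


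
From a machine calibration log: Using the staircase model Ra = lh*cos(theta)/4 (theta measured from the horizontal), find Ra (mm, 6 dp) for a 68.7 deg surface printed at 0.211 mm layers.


Ra = 0.211 * cos(68.7) / 4 = 0.019162 mm


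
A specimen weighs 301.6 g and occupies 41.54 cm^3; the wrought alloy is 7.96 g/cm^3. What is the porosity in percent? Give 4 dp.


rho_part = 301.6 / 41.54 = 7.26047183 g/cm^3
Porosity = (1 - 7.26047183/7.96)*100 = 8.788 %


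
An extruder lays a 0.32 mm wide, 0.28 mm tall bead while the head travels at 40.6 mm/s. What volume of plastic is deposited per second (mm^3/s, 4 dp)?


Rate = 0.32 * 0.28 * 40.6 = 3.6378 mm^3/s


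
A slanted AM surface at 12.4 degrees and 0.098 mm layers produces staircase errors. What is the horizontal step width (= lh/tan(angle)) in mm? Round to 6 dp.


step = 0.098 / tan(12.4) = 0.44573 mm


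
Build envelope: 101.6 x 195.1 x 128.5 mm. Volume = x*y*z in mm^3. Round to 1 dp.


V = 101.6 * 195.1 * 128.5 = 2547147.6 mm^3


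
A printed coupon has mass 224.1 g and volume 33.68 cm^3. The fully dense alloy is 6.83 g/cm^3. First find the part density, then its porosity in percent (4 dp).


rho_part = 224.1 / 33.68 = 6.65380048 g/cm^3
Porosity = (1 - 6.65380048/6.83)*100 = 2.5798 %


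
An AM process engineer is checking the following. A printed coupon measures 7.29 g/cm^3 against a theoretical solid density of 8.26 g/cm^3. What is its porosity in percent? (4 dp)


Porosity = (1-7.29/8.26)*100 = 11.7433 %


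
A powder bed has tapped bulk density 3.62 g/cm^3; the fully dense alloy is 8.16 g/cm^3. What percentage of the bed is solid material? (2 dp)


Packing = (3.62/8.16)*100 = 44.36 %


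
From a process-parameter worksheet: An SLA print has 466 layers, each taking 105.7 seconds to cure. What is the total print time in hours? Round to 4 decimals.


t = 466 * 105.7 / 3600 = 13.6823 hrs


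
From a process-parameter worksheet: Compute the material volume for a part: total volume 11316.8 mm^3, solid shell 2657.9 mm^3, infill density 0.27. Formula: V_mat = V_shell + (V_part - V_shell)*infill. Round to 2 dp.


V_infill = (11316.8 - 2657.9) * 0.27 = 2337.9
V_total = 2657.9 + 2337.9 = 4995.8 mm^3


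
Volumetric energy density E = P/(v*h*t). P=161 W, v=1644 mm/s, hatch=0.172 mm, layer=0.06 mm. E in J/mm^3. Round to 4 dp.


E = 161 / (1644*0.172*0.06) = 9.4895 J/mm^3


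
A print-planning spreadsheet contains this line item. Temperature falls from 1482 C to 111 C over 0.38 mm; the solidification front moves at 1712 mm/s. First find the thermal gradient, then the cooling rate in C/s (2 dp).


G = (1482-111)/0.38 = 3607.89473684 C/mm
CR = 3607.89473684 * 1712 = 6176715.79 C/s


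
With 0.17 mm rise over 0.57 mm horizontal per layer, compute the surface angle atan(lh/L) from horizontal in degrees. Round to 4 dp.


angle = atan(0.17/0.57) = 16.607 degrees


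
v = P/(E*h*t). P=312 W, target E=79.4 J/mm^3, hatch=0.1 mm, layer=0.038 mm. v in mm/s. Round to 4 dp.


v = 312 / (79.4*0.1*0.038) = 1034.0713 mm/s


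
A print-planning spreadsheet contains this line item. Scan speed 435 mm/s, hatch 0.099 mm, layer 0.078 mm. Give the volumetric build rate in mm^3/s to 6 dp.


Rate = 435 * 0.099 * 0.078 = 3.35907 mm^3/s


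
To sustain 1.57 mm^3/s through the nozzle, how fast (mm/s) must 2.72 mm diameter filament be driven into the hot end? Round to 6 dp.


A = pi*(2.72/2)^2 = 5.81069
v = 1.57 / 5.81069 = 0.270192 mm/s


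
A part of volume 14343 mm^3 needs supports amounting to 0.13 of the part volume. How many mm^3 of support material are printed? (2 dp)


V_support = 14343 * 0.13 = 1864.59 mm^3


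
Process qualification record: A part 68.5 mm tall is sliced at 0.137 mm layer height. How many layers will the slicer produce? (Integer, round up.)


Layers = ceil(68.5/0.137) = 500


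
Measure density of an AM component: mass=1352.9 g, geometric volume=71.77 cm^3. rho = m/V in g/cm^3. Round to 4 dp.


rho = 1352.9 / 71.77 = 18.8505 g/cm^3


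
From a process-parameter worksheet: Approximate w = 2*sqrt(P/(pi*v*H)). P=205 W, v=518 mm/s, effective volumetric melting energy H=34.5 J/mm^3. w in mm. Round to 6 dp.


w = 2*sqrt(205/(pi*518*34.5)) = 0.120853 mm


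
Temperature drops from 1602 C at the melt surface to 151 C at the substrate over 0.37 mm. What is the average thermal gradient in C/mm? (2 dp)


G = (1602-151)/0.37 = 3921.62 C/mm


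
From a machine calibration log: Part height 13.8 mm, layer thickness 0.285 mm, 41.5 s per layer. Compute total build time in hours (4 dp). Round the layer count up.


Layers = ceil(13.8/0.285) = 49
t = 49 * 41.5 / 3600 = 0.5649 hrs


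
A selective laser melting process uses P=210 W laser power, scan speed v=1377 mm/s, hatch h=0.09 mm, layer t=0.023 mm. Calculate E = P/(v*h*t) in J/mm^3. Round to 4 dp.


E = 210 / (1377*0.09*0.023) = 73.6741 J/mm^3


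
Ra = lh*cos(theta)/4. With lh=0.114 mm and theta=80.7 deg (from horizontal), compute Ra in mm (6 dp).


Ra = 0.114 * cos(80.7) / 4 = 0.004606 mm


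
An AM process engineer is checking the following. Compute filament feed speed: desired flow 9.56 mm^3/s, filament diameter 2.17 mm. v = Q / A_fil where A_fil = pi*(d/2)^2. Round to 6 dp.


A = pi*(2.17/2)^2 = 3.698361
v = 9.56 / 3.698361 = 2.584929 mm/s


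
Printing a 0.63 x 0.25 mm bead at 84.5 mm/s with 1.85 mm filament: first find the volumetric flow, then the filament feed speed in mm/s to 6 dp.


Q = 0.63 * 0.25 * 84.5 = 13.30875 mm^3/s
A_fil = pi*(1.85/2)^2 = 2.68802521 mm^2
v_feed = 13.30875 / 2.68802521 = 4.951125 mm/s


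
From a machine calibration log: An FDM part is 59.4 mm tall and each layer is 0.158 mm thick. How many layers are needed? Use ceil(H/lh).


Layers = ceil(59.4/0.158) = 376


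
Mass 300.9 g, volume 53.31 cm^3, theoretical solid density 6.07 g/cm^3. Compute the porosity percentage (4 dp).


rho_part = 300.9 / 53.31 = 5.6443444 g/cm^3
Porosity = (1 - 5.6443444/6.07)*100 = 7.0124 %


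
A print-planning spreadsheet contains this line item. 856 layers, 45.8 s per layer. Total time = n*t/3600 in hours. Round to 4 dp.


t = 856 * 45.8 / 3600 = 10.8902 hrs


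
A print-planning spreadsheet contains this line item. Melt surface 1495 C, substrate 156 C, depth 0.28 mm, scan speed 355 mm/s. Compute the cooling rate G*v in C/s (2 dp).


G = (1495-156)/0.28 = 4782.14285714 C/mm
CR = 4782.14285714 * 355 = 1697660.71 C/s


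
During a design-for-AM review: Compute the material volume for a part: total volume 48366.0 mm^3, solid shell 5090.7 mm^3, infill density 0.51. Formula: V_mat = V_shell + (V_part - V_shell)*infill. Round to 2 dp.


V_infill = (48366.0 - 5090.7) * 0.51 = 22070.4
V_total = 5090.7 + 22070.4 = 27161.1 mm^3


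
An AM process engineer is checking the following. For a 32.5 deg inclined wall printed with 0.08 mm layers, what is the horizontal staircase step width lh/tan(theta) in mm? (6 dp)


step = 0.08 / tan(32.5) = 0.125575 mm


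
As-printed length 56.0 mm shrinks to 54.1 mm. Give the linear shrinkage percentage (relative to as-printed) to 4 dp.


Shrinkage = ((56.0-54.1)/56.0)*100 = 3.3929 %


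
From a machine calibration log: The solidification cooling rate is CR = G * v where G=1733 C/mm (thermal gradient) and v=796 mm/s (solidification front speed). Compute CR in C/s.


CR = 1733 * 796 = 1379468 C/s


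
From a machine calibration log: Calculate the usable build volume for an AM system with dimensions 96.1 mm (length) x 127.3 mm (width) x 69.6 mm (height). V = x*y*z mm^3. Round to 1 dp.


V = 96.1 * 127.3 * 69.6 = 851453.7 mm^3


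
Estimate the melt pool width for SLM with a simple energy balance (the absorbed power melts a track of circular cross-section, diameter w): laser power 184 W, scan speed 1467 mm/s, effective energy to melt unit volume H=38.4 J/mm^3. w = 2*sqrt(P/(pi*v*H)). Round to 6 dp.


w = 2*sqrt(184/(pi*1467*38.4)) = 0.064489 mm


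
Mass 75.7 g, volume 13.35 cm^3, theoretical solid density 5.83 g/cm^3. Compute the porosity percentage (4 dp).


rho_part = 75.7 / 13.35 = 5.67041199 g/cm^3
Porosity = (1 - 5.67041199/5.83)*100 = 2.7374 %


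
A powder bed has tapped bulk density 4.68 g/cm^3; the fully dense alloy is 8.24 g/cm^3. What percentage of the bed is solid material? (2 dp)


Packing = (4.68/8.24)*100 = 56.8 %


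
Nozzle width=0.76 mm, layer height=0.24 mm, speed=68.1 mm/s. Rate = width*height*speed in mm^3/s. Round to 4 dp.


Rate = 0.76 * 0.24 * 68.1 = 12.4214 mm^3/s


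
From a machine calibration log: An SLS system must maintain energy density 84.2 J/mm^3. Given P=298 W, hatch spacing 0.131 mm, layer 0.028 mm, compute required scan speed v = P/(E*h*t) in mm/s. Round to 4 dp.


v = 298 / (84.2*0.131*0.028) = 964.8834 mm/s


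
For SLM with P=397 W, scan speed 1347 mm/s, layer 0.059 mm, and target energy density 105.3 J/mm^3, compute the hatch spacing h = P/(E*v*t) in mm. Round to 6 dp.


h = 397 / (105.3*1347*0.059) = 0.04744 mm


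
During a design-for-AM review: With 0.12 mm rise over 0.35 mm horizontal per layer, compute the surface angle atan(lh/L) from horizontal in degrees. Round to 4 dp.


angle = atan(0.12/0.35) = 18.9246 degrees


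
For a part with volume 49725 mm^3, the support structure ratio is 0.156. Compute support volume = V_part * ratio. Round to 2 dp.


V_support = 49725 * 0.156 = 7757.1 mm^3


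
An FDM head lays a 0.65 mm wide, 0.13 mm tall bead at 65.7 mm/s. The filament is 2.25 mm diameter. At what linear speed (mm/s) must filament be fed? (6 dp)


Q = 0.65 * 0.13 * 65.7 = 5.55165 mm^3/s
A_fil = pi*(2.25/2)^2 = 3.9760782 mm^2
v_feed = 5.55165 / 3.9760782 = 1.396263 mm/s


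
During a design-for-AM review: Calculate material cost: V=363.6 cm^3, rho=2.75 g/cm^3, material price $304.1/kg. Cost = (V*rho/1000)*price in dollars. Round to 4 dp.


Mass = 363.6*2.75/1000 = 0.9999 kg
Cost = 0.9999 * 304.1 = 304.0696 $


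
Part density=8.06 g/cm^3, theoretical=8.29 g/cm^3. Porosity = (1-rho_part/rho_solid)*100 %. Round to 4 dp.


Porosity = (1-8.06/8.29)*100 = 2.7744 %


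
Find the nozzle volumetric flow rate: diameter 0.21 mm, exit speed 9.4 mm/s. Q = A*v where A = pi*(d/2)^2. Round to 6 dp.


A = pi*(0.21/2)^2 = 0.03463606 mm^2
Q = 0.03463606 * 9.4 = 0.325579 mm^3/s


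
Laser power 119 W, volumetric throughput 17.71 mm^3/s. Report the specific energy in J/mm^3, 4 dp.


SE = 119 / 17.71 = 6.7194 J/mm^3


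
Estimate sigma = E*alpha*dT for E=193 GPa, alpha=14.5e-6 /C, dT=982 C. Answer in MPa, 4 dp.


sigma = 193*1000 * 14.5e-6 * 982 = 2748.127 MPa


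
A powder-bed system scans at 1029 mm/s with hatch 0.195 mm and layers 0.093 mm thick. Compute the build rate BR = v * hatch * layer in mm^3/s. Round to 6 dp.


Rate = 1029 * 0.195 * 0.093 = 18.660915 mm^3/s


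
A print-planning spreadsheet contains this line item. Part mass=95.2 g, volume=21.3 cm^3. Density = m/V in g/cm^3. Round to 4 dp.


rho = 95.2 / 21.3 = 4.4695 g/cm^3


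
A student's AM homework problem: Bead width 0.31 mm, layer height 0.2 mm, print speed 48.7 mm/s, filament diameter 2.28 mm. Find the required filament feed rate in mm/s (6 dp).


Q = 0.31 * 0.2 * 48.7 = 3.0194 mm^3/s
A_fil = pi*(2.28/2)^2 = 4.08281381 mm^2
v_feed = 3.0194 / 4.08281381 = 0.739539 mm/s


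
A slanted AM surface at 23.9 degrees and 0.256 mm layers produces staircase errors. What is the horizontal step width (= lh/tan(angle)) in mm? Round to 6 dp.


step = 0.256 / tan(23.9) = 0.577697 mm


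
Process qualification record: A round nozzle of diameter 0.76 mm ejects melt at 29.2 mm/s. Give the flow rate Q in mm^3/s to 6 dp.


A = pi*(0.76/2)^2 = 0.45364598 mm^2
Q = 0.45364598 * 29.2 = 13.246463 mm^3/s


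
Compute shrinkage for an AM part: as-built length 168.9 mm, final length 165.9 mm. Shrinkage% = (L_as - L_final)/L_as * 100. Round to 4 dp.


Shrinkage = ((168.9-165.9)/168.9)*100 = 1.7762 %


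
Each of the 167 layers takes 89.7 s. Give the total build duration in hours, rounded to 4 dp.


t = 167 * 89.7 / 3600 = 4.1611 hrs


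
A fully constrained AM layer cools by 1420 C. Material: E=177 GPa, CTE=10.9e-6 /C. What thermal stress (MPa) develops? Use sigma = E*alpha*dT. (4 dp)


sigma = 177*1000 * 10.9e-6 * 1420 = 2739.606 MPa


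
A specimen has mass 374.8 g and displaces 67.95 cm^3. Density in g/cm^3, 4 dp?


rho = 374.8 / 67.95 = 5.5158 g/cm^3


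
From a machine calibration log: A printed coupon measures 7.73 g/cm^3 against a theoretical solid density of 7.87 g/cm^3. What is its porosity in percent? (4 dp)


Porosity = (1-7.73/7.87)*100 = 1.7789 %


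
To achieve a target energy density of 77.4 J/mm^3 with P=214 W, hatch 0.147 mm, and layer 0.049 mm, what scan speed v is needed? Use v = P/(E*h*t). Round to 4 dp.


v = 214 / (77.4*0.147*0.049) = 383.8481 mm/s


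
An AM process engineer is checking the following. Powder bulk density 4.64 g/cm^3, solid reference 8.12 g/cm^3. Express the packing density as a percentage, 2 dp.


Packing = (4.64/8.12)*100 = 57.14 %


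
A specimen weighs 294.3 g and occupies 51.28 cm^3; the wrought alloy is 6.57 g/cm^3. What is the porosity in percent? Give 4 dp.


rho_part = 294.3 / 51.28 = 5.73907956 g/cm^3
Porosity = (1 - 5.73907956/6.57)*100 = 12.6472 %


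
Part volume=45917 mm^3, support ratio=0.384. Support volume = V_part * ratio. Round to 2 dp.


V_support = 45917 * 0.384 = 17632.13 mm^3


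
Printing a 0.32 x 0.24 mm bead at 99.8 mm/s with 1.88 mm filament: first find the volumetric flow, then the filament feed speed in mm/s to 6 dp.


Q = 0.32 * 0.24 * 99.8 = 7.66464 mm^3/s
A_fil = pi*(1.88/2)^2 = 2.77591127 mm^2
v_feed = 7.66464 / 2.77591127 = 2.761126 mm/s


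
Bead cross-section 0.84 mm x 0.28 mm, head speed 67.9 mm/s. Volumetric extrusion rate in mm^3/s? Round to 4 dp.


Rate = 0.84 * 0.28 * 67.9 = 15.9701 mm^3/s


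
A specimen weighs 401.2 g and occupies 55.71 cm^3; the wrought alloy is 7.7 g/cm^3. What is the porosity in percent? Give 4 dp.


rho_part = 401.2 / 55.71 = 7.20157961 g/cm^3
Porosity = (1 - 7.20157961/7.7)*100 = 6.473 %


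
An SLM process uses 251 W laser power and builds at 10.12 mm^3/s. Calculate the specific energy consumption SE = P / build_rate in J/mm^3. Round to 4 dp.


SE = 251 / 10.12 = 24.8024 J/mm^3


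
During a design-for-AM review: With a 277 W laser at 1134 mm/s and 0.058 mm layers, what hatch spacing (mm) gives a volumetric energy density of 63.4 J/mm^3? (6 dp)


h = 277 / (63.4*1134*0.058) = 0.066428 mm


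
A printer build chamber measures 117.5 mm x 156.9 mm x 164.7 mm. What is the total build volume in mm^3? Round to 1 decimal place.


V = 117.5 * 156.9 * 164.7 = 3036368.0 mm^3


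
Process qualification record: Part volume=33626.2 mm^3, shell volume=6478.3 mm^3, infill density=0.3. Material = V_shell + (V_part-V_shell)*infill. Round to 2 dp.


V_infill = (33626.2 - 6478.3) * 0.3 = 8144.37
V_total = 6478.3 + 8144.37 = 14622.67 mm^3


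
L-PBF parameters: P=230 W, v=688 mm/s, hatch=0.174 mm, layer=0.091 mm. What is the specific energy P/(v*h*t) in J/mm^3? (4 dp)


Build rate = 688 * 0.174 * 0.091 = 10.893792 mm^3/s
SE = 230 / 10.893792 = 21.1129 J/mm^3


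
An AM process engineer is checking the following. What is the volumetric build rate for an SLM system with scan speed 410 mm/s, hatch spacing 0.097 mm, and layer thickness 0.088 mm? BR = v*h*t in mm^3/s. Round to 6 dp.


Rate = 410 * 0.097 * 0.088 = 3.49976 mm^3/s


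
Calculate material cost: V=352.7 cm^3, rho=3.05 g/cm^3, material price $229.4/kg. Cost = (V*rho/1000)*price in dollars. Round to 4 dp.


Mass = 352.7*3.05/1000 = 1.075735 kg
Cost = 1.075735 * 229.4 = 246.7736 $


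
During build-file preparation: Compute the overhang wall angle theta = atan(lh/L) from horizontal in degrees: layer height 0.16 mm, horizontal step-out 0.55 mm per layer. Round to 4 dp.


angle = atan(0.16/0.55) = 16.2202 degrees


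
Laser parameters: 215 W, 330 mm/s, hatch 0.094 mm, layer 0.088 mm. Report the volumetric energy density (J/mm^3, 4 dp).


E = 215 / (330*0.094*0.088) = 78.7615 J/mm^3


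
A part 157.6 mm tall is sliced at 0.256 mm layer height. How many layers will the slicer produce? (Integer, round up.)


Layers = ceil(157.6/0.256) = 616


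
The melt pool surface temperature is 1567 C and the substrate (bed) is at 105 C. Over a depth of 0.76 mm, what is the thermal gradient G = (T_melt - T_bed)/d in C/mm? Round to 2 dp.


G = (1567-105)/0.76 = 1923.68 C/mm


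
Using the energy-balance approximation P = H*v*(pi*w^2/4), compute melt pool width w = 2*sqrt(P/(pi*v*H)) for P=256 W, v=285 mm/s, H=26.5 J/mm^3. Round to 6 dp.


w = 2*sqrt(256/(pi*285*26.5)) = 0.207745 mm


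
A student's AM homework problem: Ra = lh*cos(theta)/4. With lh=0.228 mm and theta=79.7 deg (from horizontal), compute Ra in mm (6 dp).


Ra = 0.228 * cos(79.7) / 4 = 0.010192 mm


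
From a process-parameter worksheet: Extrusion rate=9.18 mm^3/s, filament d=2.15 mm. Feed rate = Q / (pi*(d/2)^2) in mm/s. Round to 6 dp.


A = pi*(2.15/2)^2 = 3.630503
v = 9.18 / 3.630503 = 2.528575 mm/s


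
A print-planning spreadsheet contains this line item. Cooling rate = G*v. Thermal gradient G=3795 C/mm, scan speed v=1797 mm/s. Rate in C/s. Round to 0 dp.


CR = 3795 * 1797 = 6819615 C/s


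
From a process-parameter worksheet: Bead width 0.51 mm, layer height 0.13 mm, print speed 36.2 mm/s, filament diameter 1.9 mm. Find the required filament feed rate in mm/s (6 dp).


Q = 0.51 * 0.13 * 36.2 = 2.40006 mm^3/s
A_fil = pi*(1.9/2)^2 = 2.83528737 mm^2
v_feed = 2.40006 / 2.83528737 = 0.846496 mm/s


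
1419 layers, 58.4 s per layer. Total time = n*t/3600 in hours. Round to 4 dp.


t = 1419 * 58.4 / 3600 = 23.0193 hrs


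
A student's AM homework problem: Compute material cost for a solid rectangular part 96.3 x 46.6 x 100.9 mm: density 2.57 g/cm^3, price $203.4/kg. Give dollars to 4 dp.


V = 96.3 * 46.6 * 100.9 = 452796.822 mm^3 = 452.796822 cm^3
Mass = 452.796822 * 2.57 / 1000 = 1.16368783 kg
Cost = 1.16368783 * 203.4 = 236.6941 $


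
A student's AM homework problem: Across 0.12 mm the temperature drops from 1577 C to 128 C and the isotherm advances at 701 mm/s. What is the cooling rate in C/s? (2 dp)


G = (1577-128)/0.12 = 12075.0 C/mm
CR = 12075.0 * 701 = 8464575.0 C/s


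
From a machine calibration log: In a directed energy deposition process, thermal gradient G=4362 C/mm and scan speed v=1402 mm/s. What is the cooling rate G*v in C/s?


CR = 4362 * 1402 = 6115524 C/s


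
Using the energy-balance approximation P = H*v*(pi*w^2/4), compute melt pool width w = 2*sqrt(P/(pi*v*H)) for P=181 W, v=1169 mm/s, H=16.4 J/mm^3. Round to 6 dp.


w = 2*sqrt(181/(pi*1169*16.4)) = 0.109639 mm


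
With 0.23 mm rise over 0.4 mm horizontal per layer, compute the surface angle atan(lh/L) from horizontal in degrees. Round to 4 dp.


angle = atan(0.23/0.4) = 29.8989 degrees


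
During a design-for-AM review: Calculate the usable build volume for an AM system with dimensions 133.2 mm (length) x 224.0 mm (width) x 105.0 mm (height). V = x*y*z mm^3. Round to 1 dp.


V = 133.2 * 224.0 * 105.0 = 3132864.0 mm^3


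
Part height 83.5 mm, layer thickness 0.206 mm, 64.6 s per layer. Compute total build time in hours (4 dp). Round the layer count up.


Layers = ceil(83.5/0.206) = 406
t = 406 * 64.6 / 3600 = 7.2854 hrs


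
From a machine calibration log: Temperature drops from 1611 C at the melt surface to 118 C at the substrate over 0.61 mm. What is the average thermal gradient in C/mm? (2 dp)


G = (1611-118)/0.61 = 2447.54 C/mm


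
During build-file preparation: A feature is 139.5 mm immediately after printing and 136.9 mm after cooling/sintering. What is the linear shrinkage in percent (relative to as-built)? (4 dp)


Shrinkage = ((139.5-136.9)/139.5)*100 = 1.8638 %


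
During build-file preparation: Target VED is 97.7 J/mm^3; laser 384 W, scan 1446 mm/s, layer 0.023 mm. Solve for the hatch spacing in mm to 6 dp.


h = 384 / (97.7*1446*0.023) = 0.118179 mm


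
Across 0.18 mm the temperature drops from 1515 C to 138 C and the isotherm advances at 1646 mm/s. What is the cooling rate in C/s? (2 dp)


G = (1515-138)/0.18 = 7650.0 C/mm
CR = 7650.0 * 1646 = 12591900.0 C/s


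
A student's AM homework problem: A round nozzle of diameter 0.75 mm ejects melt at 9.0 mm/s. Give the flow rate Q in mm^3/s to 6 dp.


A = pi*(0.75/2)^2 = 0.44178647 mm^2
Q = 0.44178647 * 9.0 = 3.976078 mm^3/s


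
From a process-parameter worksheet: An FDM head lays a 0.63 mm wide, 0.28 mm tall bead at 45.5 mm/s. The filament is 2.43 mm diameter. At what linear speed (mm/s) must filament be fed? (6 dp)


Q = 0.63 * 0.28 * 45.5 = 8.0262 mm^3/s
A_fil = pi*(2.43/2)^2 = 4.63769762 mm^2
v_feed = 8.0262 / 4.63769762 = 1.730643 mm/s


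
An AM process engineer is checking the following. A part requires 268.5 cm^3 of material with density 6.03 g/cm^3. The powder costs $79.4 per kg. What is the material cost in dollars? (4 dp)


Mass = 268.5*6.03/1000 = 1.619055 kg
Cost = 1.619055 * 79.4 = 128.553 $


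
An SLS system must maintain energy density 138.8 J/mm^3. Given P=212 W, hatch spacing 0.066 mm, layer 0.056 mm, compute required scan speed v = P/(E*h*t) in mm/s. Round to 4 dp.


v = 212 / (138.8*0.066*0.056) = 413.2515 mm/s


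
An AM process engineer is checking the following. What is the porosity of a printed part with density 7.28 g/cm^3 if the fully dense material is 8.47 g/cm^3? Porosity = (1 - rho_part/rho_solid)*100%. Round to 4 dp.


Porosity = (1-7.28/8.47)*100 = 14.0496 %


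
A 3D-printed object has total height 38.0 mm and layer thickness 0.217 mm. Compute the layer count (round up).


Layers = ceil(38.0/0.217) = 176


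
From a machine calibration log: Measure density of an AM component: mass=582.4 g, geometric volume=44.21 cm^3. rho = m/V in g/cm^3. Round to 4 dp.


rho = 582.4 / 44.21 = 13.1735 g/cm^3


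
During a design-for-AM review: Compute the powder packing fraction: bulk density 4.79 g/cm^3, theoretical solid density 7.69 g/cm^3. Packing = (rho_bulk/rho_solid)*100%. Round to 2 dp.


Packing = (4.79/7.69)*100 = 62.29 %


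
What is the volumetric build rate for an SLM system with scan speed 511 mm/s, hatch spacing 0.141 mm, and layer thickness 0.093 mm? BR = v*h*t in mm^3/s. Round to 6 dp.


Rate = 511 * 0.141 * 0.093 = 6.700743 mm^3/s
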